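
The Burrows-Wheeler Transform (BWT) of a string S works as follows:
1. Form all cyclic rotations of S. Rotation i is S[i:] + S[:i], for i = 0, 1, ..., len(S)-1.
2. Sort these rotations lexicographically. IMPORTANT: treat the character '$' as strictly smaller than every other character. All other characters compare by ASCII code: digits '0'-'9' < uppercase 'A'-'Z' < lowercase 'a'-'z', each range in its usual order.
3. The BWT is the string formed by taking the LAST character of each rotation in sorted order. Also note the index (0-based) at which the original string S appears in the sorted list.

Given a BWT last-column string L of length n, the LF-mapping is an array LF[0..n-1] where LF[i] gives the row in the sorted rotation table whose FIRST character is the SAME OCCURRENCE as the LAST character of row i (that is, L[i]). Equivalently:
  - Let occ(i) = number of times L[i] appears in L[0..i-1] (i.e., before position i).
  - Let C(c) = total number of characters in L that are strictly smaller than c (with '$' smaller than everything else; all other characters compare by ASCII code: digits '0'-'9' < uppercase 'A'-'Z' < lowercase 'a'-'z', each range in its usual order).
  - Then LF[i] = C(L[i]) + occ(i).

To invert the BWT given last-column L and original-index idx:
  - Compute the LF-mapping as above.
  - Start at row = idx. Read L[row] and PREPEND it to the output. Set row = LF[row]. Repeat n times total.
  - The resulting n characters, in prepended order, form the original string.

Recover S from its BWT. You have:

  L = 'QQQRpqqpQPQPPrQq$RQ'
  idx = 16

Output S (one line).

LF mapping: 4 5 6 11 13 15 16 14 7 1 8 2 3 18 9 17 0 12 10
Walk LF starting at row 16, prepending L[row]:
  step 1: row=16, L[16]='$', prepend. Next row=LF[16]=0
  step 2: row=0, L[0]='Q', prepend. Next row=LF[0]=4
  step 3: row=4, L[4]='p', prepend. Next row=LF[4]=13
  step 4: row=13, L[13]='r', prepend. Next row=LF[13]=18
  step 5: row=18, L[18]='Q', prepend. Next row=LF[18]=10
  step 6: row=10, L[10]='Q', prepend. Next row=LF[10]=8
  step 7: row=8, L[8]='Q', prepend. Next row=LF[8]=7
  step 8: row=7, L[7]='p', prepend. Next row=LF[7]=14
  step 9: row=14, L[14]='Q', prepend. Next row=LF[14]=9
  step 10: row=9, L[9]='P', prepend. Next row=LF[9]=1
  step 11: row=1, L[1]='Q', prepend. Next row=LF[1]=5
  step 12: row=5, L[5]='q', prepend. Next row=LF[5]=15
  step 13: row=15, L[15]='q', prepend. Next row=LF[15]=17
  step 14: row=17, L[17]='R', prepend. Next row=LF[17]=12
  step 15: row=12, L[12]='P', prepend. Next row=LF[12]=3
  step 16: row=3, L[3]='R', prepend. Next row=LF[3]=11
  step 17: row=11, L[11]='P', prepend. Next row=LF[11]=2
  step 18: row=2, L[2]='Q', prepend. Next row=LF[2]=6
  step 19: row=6, L[6]='q', prepend. Next row=LF[6]=16
Reversed output: qQPRPRqqQPQpQQQrpQ$

Answer: qQPRPRqqQPQpQQQrpQ$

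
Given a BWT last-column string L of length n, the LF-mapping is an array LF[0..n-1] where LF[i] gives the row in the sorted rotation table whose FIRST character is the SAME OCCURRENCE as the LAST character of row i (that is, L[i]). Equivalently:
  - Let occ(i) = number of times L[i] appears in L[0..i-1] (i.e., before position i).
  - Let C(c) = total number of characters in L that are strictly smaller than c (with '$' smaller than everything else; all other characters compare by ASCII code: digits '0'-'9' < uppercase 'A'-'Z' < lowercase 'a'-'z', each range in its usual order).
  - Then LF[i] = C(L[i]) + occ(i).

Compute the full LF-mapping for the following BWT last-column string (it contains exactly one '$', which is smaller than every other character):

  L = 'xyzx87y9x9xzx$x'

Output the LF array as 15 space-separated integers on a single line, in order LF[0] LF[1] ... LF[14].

Answer: 5 11 13 6 2 1 12 3 7 4 8 14 9 0 10

Derivation:
Char counts: '$':1, '7':1, '8':1, '9':2, 'x':6, 'y':2, 'z':2
C (first-col start): C('$')=0, C('7')=1, C('8')=2, C('9')=3, C('x')=5, C('y')=11, C('z')=13
L[0]='x': occ=0, LF[0]=C('x')+0=5+0=5
L[1]='y': occ=0, LF[1]=C('y')+0=11+0=11
L[2]='z': occ=0, LF[2]=C('z')+0=13+0=13
L[3]='x': occ=1, LF[3]=C('x')+1=5+1=6
L[4]='8': occ=0, LF[4]=C('8')+0=2+0=2
L[5]='7': occ=0, LF[5]=C('7')+0=1+0=1
L[6]='y': occ=1, LF[6]=C('y')+1=11+1=12
L[7]='9': occ=0, LF[7]=C('9')+0=3+0=3
L[8]='x': occ=2, LF[8]=C('x')+2=5+2=7
L[9]='9': occ=1, LF[9]=C('9')+1=3+1=4
L[10]='x': occ=3, LF[10]=C('x')+3=5+3=8
L[11]='z': occ=1, LF[11]=C('z')+1=13+1=14
L[12]='x': occ=4, LF[12]=C('x')+4=5+4=9
L[13]='$': occ=0, LF[13]=C('$')+0=0+0=0
L[14]='x': occ=5, LF[14]=C('x')+5=5+5=10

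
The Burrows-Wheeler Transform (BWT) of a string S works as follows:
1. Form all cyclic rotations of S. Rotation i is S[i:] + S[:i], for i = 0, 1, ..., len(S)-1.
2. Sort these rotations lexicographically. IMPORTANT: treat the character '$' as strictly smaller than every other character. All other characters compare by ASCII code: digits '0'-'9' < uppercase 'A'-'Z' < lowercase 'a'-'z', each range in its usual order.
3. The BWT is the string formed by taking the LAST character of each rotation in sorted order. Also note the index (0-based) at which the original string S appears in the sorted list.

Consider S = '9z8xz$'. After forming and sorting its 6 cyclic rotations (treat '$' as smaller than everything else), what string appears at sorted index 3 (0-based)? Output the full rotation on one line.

Answer: xz$9z8

Derivation:
All 6 rotations (rotation i = S[i:]+S[:i]):
  rot[0] = 9z8xz$
  rot[1] = z8xz$9
  rot[2] = 8xz$9z
  rot[3] = xz$9z8
  rot[4] = z$9z8x
  rot[5] = $9z8xz
Sorted (with $ < everything):
  sorted[0] = $9z8xz
  sorted[1] = 8xz$9z
  sorted[2] = 9z8xz$
  sorted[3] = xz$9z8
  sorted[4] = z$9z8x
  sorted[5] = z8xz$9
sorted[3] = xz$9z8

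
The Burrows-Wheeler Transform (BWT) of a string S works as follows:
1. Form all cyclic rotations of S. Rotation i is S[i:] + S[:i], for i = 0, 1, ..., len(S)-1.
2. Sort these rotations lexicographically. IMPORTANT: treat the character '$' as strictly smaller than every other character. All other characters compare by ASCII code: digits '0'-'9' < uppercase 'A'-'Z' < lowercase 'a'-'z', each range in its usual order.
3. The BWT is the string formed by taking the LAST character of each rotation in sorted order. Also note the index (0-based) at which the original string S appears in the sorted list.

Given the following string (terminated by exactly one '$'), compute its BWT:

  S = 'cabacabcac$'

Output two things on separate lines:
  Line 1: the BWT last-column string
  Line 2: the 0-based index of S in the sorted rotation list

All 11 rotations (rotation i = S[i:]+S[:i]):
  rot[0] = cabacabcac$
  rot[1] = abacabcac$c
  rot[2] = bacabcac$ca
  rot[3] = acabcac$cab
  rot[4] = cabcac$caba
  rot[5] = abcac$cabac
  rot[6] = bcac$cabaca
  rot[7] = cac$cabacab
  rot[8] = ac$cabacabc
  rot[9] = c$cabacabca
  rot[10] = $cabacabcac
Sorted (with $ < everything):
  sorted[0] = $cabacabcac  (last char: 'c')
  sorted[1] = abacabcac$c  (last char: 'c')
  sorted[2] = abcac$cabac  (last char: 'c')
  sorted[3] = ac$cabacabc  (last char: 'c')
  sorted[4] = acabcac$cab  (last char: 'b')
  sorted[5] = bacabcac$ca  (last char: 'a')
  sorted[6] = bcac$cabaca  (last char: 'a')
  sorted[7] = c$cabacabca  (last char: 'a')
  sorted[8] = cabacabcac$  (last char: '$')
  sorted[9] = cabcac$caba  (last char: 'a')
  sorted[10] = cac$cabacab  (last char: 'b')
Last column: ccccbaaa$ab
Original string S is at sorted index 8

Answer: ccccbaaa$ab
8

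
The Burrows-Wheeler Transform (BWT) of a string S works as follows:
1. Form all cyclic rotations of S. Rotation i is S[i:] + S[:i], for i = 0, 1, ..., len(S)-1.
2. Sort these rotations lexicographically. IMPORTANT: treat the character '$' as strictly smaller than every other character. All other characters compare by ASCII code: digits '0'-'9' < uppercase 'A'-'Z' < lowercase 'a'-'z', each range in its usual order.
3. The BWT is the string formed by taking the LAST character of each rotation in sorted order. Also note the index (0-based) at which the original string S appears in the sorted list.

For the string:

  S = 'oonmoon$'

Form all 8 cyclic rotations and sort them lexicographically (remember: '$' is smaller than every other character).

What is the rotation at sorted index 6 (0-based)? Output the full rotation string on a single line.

Answer: oon$oonm

Derivation:
All 8 rotations (rotation i = S[i:]+S[:i]):
  rot[0] = oonmoon$
  rot[1] = onmoon$o
  rot[2] = nmoon$oo
  rot[3] = moon$oon
  rot[4] = oon$oonm
  rot[5] = on$oonmo
  rot[6] = n$oonmoo
  rot[7] = $oonmoon
Sorted (with $ < everything):
  sorted[0] = $oonmoon
  sorted[1] = moon$oon
  sorted[2] = n$oonmoo
  sorted[3] = nmoon$oo
  sorted[4] = on$oonmo
  sorted[5] = onmoon$o
  sorted[6] = oon$oonm
  sorted[7] = oonmoon$
sorted[6] = oon$oonm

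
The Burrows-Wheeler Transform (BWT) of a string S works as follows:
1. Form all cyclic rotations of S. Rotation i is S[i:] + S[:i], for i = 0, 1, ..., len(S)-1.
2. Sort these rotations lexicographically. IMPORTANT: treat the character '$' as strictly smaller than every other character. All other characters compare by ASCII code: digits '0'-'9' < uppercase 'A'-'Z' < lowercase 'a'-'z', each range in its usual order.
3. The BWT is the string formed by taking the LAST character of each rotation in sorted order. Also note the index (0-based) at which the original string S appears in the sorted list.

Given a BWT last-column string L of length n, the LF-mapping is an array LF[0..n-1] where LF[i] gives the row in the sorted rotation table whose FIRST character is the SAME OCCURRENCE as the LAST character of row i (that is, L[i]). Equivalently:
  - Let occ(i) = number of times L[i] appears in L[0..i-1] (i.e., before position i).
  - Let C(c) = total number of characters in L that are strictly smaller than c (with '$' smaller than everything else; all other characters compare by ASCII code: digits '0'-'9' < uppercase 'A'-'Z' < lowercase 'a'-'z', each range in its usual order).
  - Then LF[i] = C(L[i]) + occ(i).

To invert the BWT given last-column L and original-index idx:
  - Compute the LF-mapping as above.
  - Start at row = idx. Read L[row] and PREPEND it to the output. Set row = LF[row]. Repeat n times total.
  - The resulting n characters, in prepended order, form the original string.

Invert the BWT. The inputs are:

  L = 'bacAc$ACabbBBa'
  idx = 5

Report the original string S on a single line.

LF mapping: 9 6 12 1 13 0 2 5 7 10 11 3 4 8
Walk LF starting at row 5, prepending L[row]:
  step 1: row=5, L[5]='$', prepend. Next row=LF[5]=0
  step 2: row=0, L[0]='b', prepend. Next row=LF[0]=9
  step 3: row=9, L[9]='b', prepend. Next row=LF[9]=10
  step 4: row=10, L[10]='b', prepend. Next row=LF[10]=11
  step 5: row=11, L[11]='B', prepend. Next row=LF[11]=3
  step 6: row=3, L[3]='A', prepend. Next row=LF[3]=1
  step 7: row=1, L[1]='a', prepend. Next row=LF[1]=6
  step 8: row=6, L[6]='A', prepend. Next row=LF[6]=2
  step 9: row=2, L[2]='c', prepend. Next row=LF[2]=12
  step 10: row=12, L[12]='B', prepend. Next row=LF[12]=4
  step 11: row=4, L[4]='c', prepend. Next row=LF[4]=13
  step 12: row=13, L[13]='a', prepend. Next row=LF[13]=8
  step 13: row=8, L[8]='a', prepend. Next row=LF[8]=7
  step 14: row=7, L[7]='C', prepend. Next row=LF[7]=5
Reversed output: CaacBcAaABbbb$

Answer: CaacBcAaABbbb$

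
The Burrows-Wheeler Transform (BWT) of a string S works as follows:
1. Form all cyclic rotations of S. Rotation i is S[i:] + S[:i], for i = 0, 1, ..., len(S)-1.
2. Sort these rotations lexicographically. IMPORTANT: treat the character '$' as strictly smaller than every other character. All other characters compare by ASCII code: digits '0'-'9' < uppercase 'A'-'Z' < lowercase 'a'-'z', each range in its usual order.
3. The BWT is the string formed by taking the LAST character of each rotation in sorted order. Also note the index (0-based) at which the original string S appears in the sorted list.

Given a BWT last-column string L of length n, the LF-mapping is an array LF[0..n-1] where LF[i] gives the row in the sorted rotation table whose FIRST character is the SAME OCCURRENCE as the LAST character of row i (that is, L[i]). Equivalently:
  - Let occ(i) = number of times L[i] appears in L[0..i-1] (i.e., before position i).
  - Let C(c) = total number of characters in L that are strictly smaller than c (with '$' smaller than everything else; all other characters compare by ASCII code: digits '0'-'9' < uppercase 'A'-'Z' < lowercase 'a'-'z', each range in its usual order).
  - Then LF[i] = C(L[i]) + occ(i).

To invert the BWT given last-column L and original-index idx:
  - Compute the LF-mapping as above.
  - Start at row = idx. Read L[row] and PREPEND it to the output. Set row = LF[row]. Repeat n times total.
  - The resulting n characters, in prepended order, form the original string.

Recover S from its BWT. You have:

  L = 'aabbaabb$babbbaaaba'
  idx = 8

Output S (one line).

LF mapping: 1 2 10 11 3 4 12 13 0 14 5 15 16 17 6 7 8 18 9
Walk LF starting at row 8, prepending L[row]:
  step 1: row=8, L[8]='$', prepend. Next row=LF[8]=0
  step 2: row=0, L[0]='a', prepend. Next row=LF[0]=1
  step 3: row=1, L[1]='a', prepend. Next row=LF[1]=2
  step 4: row=2, L[2]='b', prepend. Next row=LF[2]=10
  step 5: row=10, L[10]='a', prepend. Next row=LF[10]=5
  step 6: row=5, L[5]='a', prepend. Next row=LF[5]=4
  step 7: row=4, L[4]='a', prepend. Next row=LF[4]=3
  step 8: row=3, L[3]='b', prepend. Next row=LF[3]=11
  step 9: row=11, L[11]='b', prepend. Next row=LF[11]=15
  step 10: row=15, L[15]='a', prepend. Next row=LF[15]=7
  step 11: row=7, L[7]='b', prepend. Next row=LF[7]=13
  step 12: row=13, L[13]='b', prepend. Next row=LF[13]=17
  step 13: row=17, L[17]='b', prepend. Next row=LF[17]=18
  step 14: row=18, L[18]='a', prepend. Next row=LF[18]=9
  step 15: row=9, L[9]='b', prepend. Next row=LF[9]=14
  step 16: row=14, L[14]='a', prepend. Next row=LF[14]=6
  step 17: row=6, L[6]='b', prepend. Next row=LF[6]=12
  step 18: row=12, L[12]='b', prepend. Next row=LF[12]=16
  step 19: row=16, L[16]='a', prepend. Next row=LF[16]=8
Reversed output: abbababbbabbaaabaa$

Answer: abbababbbabbaaabaa$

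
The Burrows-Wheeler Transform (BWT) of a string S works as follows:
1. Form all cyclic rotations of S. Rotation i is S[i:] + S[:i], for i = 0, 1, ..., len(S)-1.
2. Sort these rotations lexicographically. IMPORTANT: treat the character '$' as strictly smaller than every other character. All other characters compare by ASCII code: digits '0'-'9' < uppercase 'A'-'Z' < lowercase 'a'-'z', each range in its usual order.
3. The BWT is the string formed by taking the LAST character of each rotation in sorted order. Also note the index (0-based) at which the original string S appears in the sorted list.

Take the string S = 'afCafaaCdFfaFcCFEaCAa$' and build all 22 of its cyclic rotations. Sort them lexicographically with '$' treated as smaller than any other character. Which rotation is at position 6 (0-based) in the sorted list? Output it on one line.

All 22 rotations (rotation i = S[i:]+S[:i]):
  rot[0] = afCafaaCdFfaFcCFEaCAa$
  rot[1] = fCafaaCdFfaFcCFEaCAa$a
  rot[2] = CafaaCdFfaFcCFEaCAa$af
  rot[3] = afaaCdFfaFcCFEaCAa$afC
  rot[4] = faaCdFfaFcCFEaCAa$afCa
  rot[5] = aaCdFfaFcCFEaCAa$afCaf
  rot[6] = aCdFfaFcCFEaCAa$afCafa
  rot[7] = CdFfaFcCFEaCAa$afCafaa
  rot[8] = dFfaFcCFEaCAa$afCafaaC
  rot[9] = FfaFcCFEaCAa$afCafaaCd
  rot[10] = faFcCFEaCAa$afCafaaCdF
  rot[11] = aFcCFEaCAa$afCafaaCdFf
  rot[12] = FcCFEaCAa$afCafaaCdFfa
  rot[13] = cCFEaCAa$afCafaaCdFfaF
  rot[14] = CFEaCAa$afCafaaCdFfaFc
  rot[15] = FEaCAa$afCafaaCdFfaFcC
  rot[16] = EaCAa$afCafaaCdFfaFcCF
  rot[17] = aCAa$afCafaaCdFfaFcCFE
  rot[18] = CAa$afCafaaCdFfaFcCFEa
  rot[19] = Aa$afCafaaCdFfaFcCFEaC
  rot[20] = a$afCafaaCdFfaFcCFEaCA
  rot[21] = $afCafaaCdFfaFcCFEaCAa
Sorted (with $ < everything):
  sorted[0] = $afCafaaCdFfaFcCFEaCAa
  sorted[1] = Aa$afCafaaCdFfaFcCFEaC
  sorted[2] = CAa$afCafaaCdFfaFcCFEa
  sorted[3] = CFEaCAa$afCafaaCdFfaFc
  sorted[4] = CafaaCdFfaFcCFEaCAa$af
  sorted[5] = CdFfaFcCFEaCAa$afCafaa
  sorted[6] = EaCAa$afCafaaCdFfaFcCF
  sorted[7] = FEaCAa$afCafaaCdFfaFcC
  sorted[8] = FcCFEaCAa$afCafaaCdFfa
  sorted[9] = FfaFcCFEaCAa$afCafaaCd
  sorted[10] = a$afCafaaCdFfaFcCFEaCA
  sorted[11] = aCAa$afCafaaCdFfaFcCFE
  sorted[12] = aCdFfaFcCFEaCAa$afCafa
  sorted[13] = aFcCFEaCAa$afCafaaCdFf
  sorted[14] = aaCdFfaFcCFEaCAa$afCaf
  sorted[15] = afCafaaCdFfaFcCFEaCAa$
  sorted[16] = afaaCdFfaFcCFEaCAa$afC
  sorted[17] = cCFEaCAa$afCafaaCdFfaF
  sorted[18] = dFfaFcCFEaCAa$afCafaaC
  sorted[19] = fCafaaCdFfaFcCFEaCAa$a
  sorted[20] = faFcCFEaCAa$afCafaaCdF
  sorted[21] = faaCdFfaFcCFEaCAa$afCa
sorted[6] = EaCAa$afCafaaCdFfaFcCF

Answer: EaCAa$afCafaaCdFfaFcCF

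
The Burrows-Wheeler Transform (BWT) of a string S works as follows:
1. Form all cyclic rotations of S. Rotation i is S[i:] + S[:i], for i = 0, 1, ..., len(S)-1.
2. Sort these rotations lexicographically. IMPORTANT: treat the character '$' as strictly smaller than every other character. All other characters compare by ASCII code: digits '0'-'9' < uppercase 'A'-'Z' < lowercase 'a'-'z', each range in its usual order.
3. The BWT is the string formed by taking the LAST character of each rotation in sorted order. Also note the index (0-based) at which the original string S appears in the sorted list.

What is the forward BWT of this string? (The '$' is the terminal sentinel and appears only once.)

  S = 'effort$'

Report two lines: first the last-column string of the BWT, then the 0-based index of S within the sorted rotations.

Answer: t$effor
1

Derivation:
All 7 rotations (rotation i = S[i:]+S[:i]):
  rot[0] = effort$
  rot[1] = ffort$e
  rot[2] = fort$ef
  rot[3] = ort$eff
  rot[4] = rt$effo
  rot[5] = t$effor
  rot[6] = $effort
Sorted (with $ < everything):
  sorted[0] = $effort  (last char: 't')
  sorted[1] = effort$  (last char: '$')
  sorted[2] = ffort$e  (last char: 'e')
  sorted[3] = fort$ef  (last char: 'f')
  sorted[4] = ort$eff  (last char: 'f')
  sorted[5] = rt$effo  (last char: 'o')
  sorted[6] = t$effor  (last char: 'r')
Last column: t$effor
Original string S is at sorted index 1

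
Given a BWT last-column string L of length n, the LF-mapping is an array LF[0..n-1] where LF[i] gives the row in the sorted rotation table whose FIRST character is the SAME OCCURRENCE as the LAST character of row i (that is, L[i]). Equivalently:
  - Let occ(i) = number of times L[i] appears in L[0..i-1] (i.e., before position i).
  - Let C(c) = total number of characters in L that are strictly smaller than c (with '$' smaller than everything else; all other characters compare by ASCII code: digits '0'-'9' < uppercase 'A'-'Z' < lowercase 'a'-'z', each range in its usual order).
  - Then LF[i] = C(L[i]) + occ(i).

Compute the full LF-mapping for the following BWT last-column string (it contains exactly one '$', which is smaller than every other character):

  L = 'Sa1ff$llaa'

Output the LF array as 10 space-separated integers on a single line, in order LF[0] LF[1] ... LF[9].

Char counts: '$':1, '1':1, 'S':1, 'a':3, 'f':2, 'l':2
C (first-col start): C('$')=0, C('1')=1, C('S')=2, C('a')=3, C('f')=6, C('l')=8
L[0]='S': occ=0, LF[0]=C('S')+0=2+0=2
L[1]='a': occ=0, LF[1]=C('a')+0=3+0=3
L[2]='1': occ=0, LF[2]=C('1')+0=1+0=1
L[3]='f': occ=0, LF[3]=C('f')+0=6+0=6
L[4]='f': occ=1, LF[4]=C('f')+1=6+1=7
L[5]='$': occ=0, LF[5]=C('$')+0=0+0=0
L[6]='l': occ=0, LF[6]=C('l')+0=8+0=8
L[7]='l': occ=1, LF[7]=C('l')+1=8+1=9
L[8]='a': occ=1, LF[8]=C('a')+1=3+1=4
L[9]='a': occ=2, LF[9]=C('a')+2=3+2=5

Answer: 2 3 1 6 7 0 8 9 4 5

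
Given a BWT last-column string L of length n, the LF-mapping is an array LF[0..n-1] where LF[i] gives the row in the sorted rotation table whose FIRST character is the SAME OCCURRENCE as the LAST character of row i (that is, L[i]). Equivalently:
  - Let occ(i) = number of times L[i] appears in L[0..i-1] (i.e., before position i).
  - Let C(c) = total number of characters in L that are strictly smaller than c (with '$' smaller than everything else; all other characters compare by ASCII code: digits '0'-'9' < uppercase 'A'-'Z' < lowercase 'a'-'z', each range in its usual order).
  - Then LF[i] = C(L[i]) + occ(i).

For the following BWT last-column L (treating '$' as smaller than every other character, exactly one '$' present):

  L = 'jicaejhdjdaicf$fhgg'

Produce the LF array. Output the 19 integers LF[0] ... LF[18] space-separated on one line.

Answer: 16 14 3 1 7 17 12 5 18 6 2 15 4 8 0 9 13 10 11

Derivation:
Char counts: '$':1, 'a':2, 'c':2, 'd':2, 'e':1, 'f':2, 'g':2, 'h':2, 'i':2, 'j':3
C (first-col start): C('$')=0, C('a')=1, C('c')=3, C('d')=5, C('e')=7, C('f')=8, C('g')=10, C('h')=12, C('i')=14, C('j')=16
L[0]='j': occ=0, LF[0]=C('j')+0=16+0=16
L[1]='i': occ=0, LF[1]=C('i')+0=14+0=14
L[2]='c': occ=0, LF[2]=C('c')+0=3+0=3
L[3]='a': occ=0, LF[3]=C('a')+0=1+0=1
L[4]='e': occ=0, LF[4]=C('e')+0=7+0=7
L[5]='j': occ=1, LF[5]=C('j')+1=16+1=17
L[6]='h': occ=0, LF[6]=C('h')+0=12+0=12
L[7]='d': occ=0, LF[7]=C('d')+0=5+0=5
L[8]='j': occ=2, LF[8]=C('j')+2=16+2=18
L[9]='d': occ=1, LF[9]=C('d')+1=5+1=6
L[10]='a': occ=1, LF[10]=C('a')+1=1+1=2
L[11]='i': occ=1, LF[11]=C('i')+1=14+1=15
L[12]='c': occ=1, LF[12]=C('c')+1=3+1=4
L[13]='f': occ=0, LF[13]=C('f')+0=8+0=8
L[14]='$': occ=0, LF[14]=C('$')+0=0+0=0
L[15]='f': occ=1, LF[15]=C('f')+1=8+1=9
L[16]='h': occ=1, LF[16]=C('h')+1=12+1=13
L[17]='g': occ=0, LF[17]=C('g')+0=10+0=10
L[18]='g': occ=1, LF[18]=C('g')+1=10+1=11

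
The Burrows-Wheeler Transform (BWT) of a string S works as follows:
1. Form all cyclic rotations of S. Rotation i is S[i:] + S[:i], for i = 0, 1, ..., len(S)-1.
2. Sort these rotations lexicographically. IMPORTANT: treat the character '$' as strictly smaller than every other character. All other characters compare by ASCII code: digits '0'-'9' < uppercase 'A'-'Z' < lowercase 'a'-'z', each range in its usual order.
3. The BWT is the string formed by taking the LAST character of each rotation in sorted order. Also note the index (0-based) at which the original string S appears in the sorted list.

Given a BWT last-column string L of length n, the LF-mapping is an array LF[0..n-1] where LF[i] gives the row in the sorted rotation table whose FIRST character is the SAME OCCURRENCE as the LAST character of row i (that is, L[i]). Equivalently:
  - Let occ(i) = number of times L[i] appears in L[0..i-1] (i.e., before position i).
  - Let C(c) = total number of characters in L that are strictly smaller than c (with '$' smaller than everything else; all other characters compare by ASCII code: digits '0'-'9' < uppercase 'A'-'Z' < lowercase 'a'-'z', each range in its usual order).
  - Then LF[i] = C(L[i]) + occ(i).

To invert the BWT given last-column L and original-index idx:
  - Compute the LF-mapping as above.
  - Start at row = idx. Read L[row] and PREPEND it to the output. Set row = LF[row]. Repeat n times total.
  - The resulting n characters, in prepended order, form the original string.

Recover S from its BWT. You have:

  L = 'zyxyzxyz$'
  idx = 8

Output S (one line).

LF mapping: 6 3 1 4 7 2 5 8 0
Walk LF starting at row 8, prepending L[row]:
  step 1: row=8, L[8]='$', prepend. Next row=LF[8]=0
  step 2: row=0, L[0]='z', prepend. Next row=LF[0]=6
  step 3: row=6, L[6]='y', prepend. Next row=LF[6]=5
  step 4: row=5, L[5]='x', prepend. Next row=LF[5]=2
  step 5: row=2, L[2]='x', prepend. Next row=LF[2]=1
  step 6: row=1, L[1]='y', prepend. Next row=LF[1]=3
  step 7: row=3, L[3]='y', prepend. Next row=LF[3]=4
  step 8: row=4, L[4]='z', prepend. Next row=LF[4]=7
  step 9: row=7, L[7]='z', prepend. Next row=LF[7]=8
Reversed output: zzyyxxyz$

Answer: zzyyxxyz$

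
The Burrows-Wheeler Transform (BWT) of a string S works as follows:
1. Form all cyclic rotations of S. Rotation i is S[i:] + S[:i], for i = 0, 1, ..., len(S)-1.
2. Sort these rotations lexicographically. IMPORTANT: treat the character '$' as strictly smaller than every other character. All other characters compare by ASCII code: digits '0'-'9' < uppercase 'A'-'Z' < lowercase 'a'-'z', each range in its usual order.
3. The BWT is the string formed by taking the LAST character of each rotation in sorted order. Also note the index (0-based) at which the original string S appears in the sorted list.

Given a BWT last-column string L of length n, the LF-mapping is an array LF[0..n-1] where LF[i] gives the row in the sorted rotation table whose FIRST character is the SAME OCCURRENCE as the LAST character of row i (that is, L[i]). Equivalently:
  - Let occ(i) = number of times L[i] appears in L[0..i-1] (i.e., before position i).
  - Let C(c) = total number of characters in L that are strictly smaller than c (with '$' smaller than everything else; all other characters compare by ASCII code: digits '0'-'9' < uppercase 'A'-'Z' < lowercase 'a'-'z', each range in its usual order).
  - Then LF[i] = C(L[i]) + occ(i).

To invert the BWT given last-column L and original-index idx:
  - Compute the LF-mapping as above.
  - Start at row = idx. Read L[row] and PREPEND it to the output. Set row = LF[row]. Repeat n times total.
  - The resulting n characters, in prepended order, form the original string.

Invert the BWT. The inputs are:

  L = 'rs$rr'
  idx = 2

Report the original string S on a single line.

LF mapping: 1 4 0 2 3
Walk LF starting at row 2, prepending L[row]:
  step 1: row=2, L[2]='$', prepend. Next row=LF[2]=0
  step 2: row=0, L[0]='r', prepend. Next row=LF[0]=1
  step 3: row=1, L[1]='s', prepend. Next row=LF[1]=4
  step 4: row=4, L[4]='r', prepend. Next row=LF[4]=3
  step 5: row=3, L[3]='r', prepend. Next row=LF[3]=2
Reversed output: rrsr$

Answer: rrsr$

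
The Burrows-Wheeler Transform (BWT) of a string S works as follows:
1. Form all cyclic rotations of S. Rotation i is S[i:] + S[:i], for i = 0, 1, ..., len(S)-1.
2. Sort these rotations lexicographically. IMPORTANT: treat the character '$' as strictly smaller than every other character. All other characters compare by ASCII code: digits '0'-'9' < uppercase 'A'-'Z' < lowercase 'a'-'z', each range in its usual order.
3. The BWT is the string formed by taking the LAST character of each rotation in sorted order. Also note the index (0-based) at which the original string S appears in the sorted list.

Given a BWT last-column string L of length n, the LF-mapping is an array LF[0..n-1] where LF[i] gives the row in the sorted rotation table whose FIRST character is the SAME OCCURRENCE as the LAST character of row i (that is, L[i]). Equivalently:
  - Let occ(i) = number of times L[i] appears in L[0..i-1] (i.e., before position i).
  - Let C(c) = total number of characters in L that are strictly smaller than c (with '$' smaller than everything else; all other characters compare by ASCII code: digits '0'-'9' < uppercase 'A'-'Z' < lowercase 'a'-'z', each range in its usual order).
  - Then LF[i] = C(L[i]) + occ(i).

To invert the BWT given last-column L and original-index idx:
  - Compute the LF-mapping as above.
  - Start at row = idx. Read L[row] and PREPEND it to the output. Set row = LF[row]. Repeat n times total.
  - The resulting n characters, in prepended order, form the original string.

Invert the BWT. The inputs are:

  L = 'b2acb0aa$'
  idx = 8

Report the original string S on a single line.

Answer: ca20abab$

Derivation:
LF mapping: 6 2 3 8 7 1 4 5 0
Walk LF starting at row 8, prepending L[row]:
  step 1: row=8, L[8]='$', prepend. Next row=LF[8]=0
  step 2: row=0, L[0]='b', prepend. Next row=LF[0]=6
  step 3: row=6, L[6]='a', prepend. Next row=LF[6]=4
  step 4: row=4, L[4]='b', prepend. Next row=LF[4]=7
  step 5: row=7, L[7]='a', prepend. Next row=LF[7]=5
  step 6: row=5, L[5]='0', prepend. Next row=LF[5]=1
  step 7: row=1, L[1]='2', prepend. Next row=LF[1]=2
  step 8: row=2, L[2]='a', prepend. Next row=LF[2]=3
  step 9: row=3, L[3]='c', prepend. Next row=LF[3]=8
Reversed output: ca20abab$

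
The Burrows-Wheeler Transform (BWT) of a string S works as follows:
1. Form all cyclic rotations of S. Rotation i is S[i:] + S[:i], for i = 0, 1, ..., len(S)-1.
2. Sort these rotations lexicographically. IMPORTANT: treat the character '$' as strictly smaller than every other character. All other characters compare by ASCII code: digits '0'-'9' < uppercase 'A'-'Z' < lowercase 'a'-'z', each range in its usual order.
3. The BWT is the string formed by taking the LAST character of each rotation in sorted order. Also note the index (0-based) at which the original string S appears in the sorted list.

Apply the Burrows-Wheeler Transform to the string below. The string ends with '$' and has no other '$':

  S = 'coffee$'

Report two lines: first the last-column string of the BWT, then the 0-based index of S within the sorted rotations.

Answer: e$effoc
1

Derivation:
All 7 rotations (rotation i = S[i:]+S[:i]):
  rot[0] = coffee$
  rot[1] = offee$c
  rot[2] = ffee$co
  rot[3] = fee$cof
  rot[4] = ee$coff
  rot[5] = e$coffe
  rot[6] = $coffee
Sorted (with $ < everything):
  sorted[0] = $coffee  (last char: 'e')
  sorted[1] = coffee$  (last char: '$')
  sorted[2] = e$coffe  (last char: 'e')
  sorted[3] = ee$coff  (last char: 'f')
  sorted[4] = fee$cof  (last char: 'f')
  sorted[5] = ffee$co  (last char: 'o')
  sorted[6] = offee$c  (last char: 'c')
Last column: e$effoc
Original string S is at sorted index 1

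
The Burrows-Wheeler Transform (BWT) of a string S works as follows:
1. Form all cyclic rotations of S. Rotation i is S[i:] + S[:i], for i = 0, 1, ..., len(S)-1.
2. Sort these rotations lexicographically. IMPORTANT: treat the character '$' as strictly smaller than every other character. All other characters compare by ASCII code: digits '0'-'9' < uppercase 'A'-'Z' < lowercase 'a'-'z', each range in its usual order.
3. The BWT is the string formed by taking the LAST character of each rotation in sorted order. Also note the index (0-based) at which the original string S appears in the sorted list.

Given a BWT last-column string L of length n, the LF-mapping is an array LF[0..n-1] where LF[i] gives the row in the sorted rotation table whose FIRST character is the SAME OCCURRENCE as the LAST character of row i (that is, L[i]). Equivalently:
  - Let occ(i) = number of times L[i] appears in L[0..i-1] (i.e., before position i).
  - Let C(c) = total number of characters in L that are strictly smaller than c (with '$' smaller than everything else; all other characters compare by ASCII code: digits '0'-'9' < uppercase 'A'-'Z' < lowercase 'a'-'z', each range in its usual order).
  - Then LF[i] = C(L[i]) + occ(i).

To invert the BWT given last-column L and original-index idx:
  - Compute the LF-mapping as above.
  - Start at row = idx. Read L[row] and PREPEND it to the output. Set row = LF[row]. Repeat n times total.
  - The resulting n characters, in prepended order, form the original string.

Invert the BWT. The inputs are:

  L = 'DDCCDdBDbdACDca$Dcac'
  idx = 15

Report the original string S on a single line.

LF mapping: 6 7 3 4 8 18 2 9 14 19 1 5 10 15 12 0 11 16 13 17
Walk LF starting at row 15, prepending L[row]:
  step 1: row=15, L[15]='$', prepend. Next row=LF[15]=0
  step 2: row=0, L[0]='D', prepend. Next row=LF[0]=6
  step 3: row=6, L[6]='B', prepend. Next row=LF[6]=2
  step 4: row=2, L[2]='C', prepend. Next row=LF[2]=3
  step 5: row=3, L[3]='C', prepend. Next row=LF[3]=4
  step 6: row=4, L[4]='D', prepend. Next row=LF[4]=8
  step 7: row=8, L[8]='b', prepend. Next row=LF[8]=14
  step 8: row=14, L[14]='a', prepend. Next row=LF[14]=12
  step 9: row=12, L[12]='D', prepend. Next row=LF[12]=10
  step 10: row=10, L[10]='A', prepend. Next row=LF[10]=1
  step 11: row=1, L[1]='D', prepend. Next row=LF[1]=7
  step 12: row=7, L[7]='D', prepend. Next row=LF[7]=9
  step 13: row=9, L[9]='d', prepend. Next row=LF[9]=19
  step 14: row=19, L[19]='c', prepend. Next row=LF[19]=17
  step 15: row=17, L[17]='c', prepend. Next row=LF[17]=16
  step 16: row=16, L[16]='D', prepend. Next row=LF[16]=11
  step 17: row=11, L[11]='C', prepend. Next row=LF[11]=5
  step 18: row=5, L[5]='d', prepend. Next row=LF[5]=18
  step 19: row=18, L[18]='a', prepend. Next row=LF[18]=13
  step 20: row=13, L[13]='c', prepend. Next row=LF[13]=15
Reversed output: cadCDccdDDADabDCCBD$

Answer: cadCDccdDDADabDCCBD$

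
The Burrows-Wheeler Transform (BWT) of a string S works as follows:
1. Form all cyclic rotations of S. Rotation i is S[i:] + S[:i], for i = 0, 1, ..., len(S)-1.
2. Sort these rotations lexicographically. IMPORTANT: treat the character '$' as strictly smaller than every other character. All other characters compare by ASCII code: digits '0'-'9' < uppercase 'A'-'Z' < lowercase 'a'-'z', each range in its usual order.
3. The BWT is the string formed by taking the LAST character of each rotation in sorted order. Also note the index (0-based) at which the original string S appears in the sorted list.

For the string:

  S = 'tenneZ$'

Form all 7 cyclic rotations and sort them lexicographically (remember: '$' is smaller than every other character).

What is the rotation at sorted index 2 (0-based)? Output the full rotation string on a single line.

All 7 rotations (rotation i = S[i:]+S[:i]):
  rot[0] = tenneZ$
  rot[1] = enneZ$t
  rot[2] = nneZ$te
  rot[3] = neZ$ten
  rot[4] = eZ$tenn
  rot[5] = Z$tenne
  rot[6] = $tenneZ
Sorted (with $ < everything):
  sorted[0] = $tenneZ
  sorted[1] = Z$tenne
  sorted[2] = eZ$tenn
  sorted[3] = enneZ$t
  sorted[4] = neZ$ten
  sorted[5] = nneZ$te
  sorted[6] = tenneZ$
sorted[2] = eZ$tenn

Answer: eZ$tenn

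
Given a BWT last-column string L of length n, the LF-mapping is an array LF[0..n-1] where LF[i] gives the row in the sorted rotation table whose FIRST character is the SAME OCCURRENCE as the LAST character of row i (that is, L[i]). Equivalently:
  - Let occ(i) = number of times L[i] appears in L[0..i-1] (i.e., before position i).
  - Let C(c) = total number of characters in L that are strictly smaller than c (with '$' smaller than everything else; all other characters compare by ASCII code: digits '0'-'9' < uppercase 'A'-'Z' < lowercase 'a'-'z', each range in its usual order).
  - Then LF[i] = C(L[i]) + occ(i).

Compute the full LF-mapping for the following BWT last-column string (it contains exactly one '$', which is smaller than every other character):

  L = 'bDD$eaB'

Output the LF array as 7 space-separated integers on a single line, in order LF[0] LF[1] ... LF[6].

Answer: 5 2 3 0 6 4 1

Derivation:
Char counts: '$':1, 'B':1, 'D':2, 'a':1, 'b':1, 'e':1
C (first-col start): C('$')=0, C('B')=1, C('D')=2, C('a')=4, C('b')=5, C('e')=6
L[0]='b': occ=0, LF[0]=C('b')+0=5+0=5
L[1]='D': occ=0, LF[1]=C('D')+0=2+0=2
L[2]='D': occ=1, LF[2]=C('D')+1=2+1=3
L[3]='$': occ=0, LF[3]=C('$')+0=0+0=0
L[4]='e': occ=0, LF[4]=C('e')+0=6+0=6
L[5]='a': occ=0, LF[5]=C('a')+0=4+0=4
L[6]='B': occ=0, LF[6]=C('B')+0=1+0=1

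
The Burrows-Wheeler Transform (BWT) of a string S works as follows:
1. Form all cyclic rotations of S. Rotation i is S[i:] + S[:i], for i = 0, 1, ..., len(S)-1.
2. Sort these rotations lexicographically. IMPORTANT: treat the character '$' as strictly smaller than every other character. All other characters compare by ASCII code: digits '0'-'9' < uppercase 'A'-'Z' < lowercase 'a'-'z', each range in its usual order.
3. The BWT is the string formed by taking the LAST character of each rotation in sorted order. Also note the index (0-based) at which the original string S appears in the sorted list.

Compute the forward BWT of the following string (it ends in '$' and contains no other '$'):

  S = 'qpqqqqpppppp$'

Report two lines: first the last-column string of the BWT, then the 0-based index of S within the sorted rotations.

All 13 rotations (rotation i = S[i:]+S[:i]):
  rot[0] = qpqqqqpppppp$
  rot[1] = pqqqqpppppp$q
  rot[2] = qqqqpppppp$qp
  rot[3] = qqqpppppp$qpq
  rot[4] = qqpppppp$qpqq
  rot[5] = qpppppp$qpqqq
  rot[6] = pppppp$qpqqqq
  rot[7] = ppppp$qpqqqqp
  rot[8] = pppp$qpqqqqpp
  rot[9] = ppp$qpqqqqppp
  rot[10] = pp$qpqqqqpppp
  rot[11] = p$qpqqqqppppp
  rot[12] = $qpqqqqpppppp
Sorted (with $ < everything):
  sorted[0] = $qpqqqqpppppp  (last char: 'p')
  sorted[1] = p$qpqqqqppppp  (last char: 'p')
  sorted[2] = pp$qpqqqqpppp  (last char: 'p')
  sorted[3] = ppp$qpqqqqppp  (last char: 'p')
  sorted[4] = pppp$qpqqqqpp  (last char: 'p')
  sorted[5] = ppppp$qpqqqqp  (last char: 'p')
  sorted[6] = pppppp$qpqqqq  (last char: 'q')
  sorted[7] = pqqqqpppppp$q  (last char: 'q')
  sorted[8] = qpppppp$qpqqq  (last char: 'q')
  sorted[9] = qpqqqqpppppp$  (last char: '$')
  sorted[10] = qqpppppp$qpqq  (last char: 'q')
  sorted[11] = qqqpppppp$qpq  (last char: 'q')
  sorted[12] = qqqqpppppp$qp  (last char: 'p')
Last column: ppppppqqq$qqp
Original string S is at sorted index 9

Answer: ppppppqqq$qqp
9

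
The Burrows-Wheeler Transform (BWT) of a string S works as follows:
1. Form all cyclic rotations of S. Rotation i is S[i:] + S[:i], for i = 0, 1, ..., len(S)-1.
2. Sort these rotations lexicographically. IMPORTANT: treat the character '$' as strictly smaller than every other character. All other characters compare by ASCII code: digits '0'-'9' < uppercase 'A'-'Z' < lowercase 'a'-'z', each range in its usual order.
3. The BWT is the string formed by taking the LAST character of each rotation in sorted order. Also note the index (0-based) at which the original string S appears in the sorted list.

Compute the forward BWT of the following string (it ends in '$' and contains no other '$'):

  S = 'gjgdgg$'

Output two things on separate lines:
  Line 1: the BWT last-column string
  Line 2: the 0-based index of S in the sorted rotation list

Answer: gggjd$g
5

Derivation:
All 7 rotations (rotation i = S[i:]+S[:i]):
  rot[0] = gjgdgg$
  rot[1] = jgdgg$g
  rot[2] = gdgg$gj
  rot[3] = dgg$gjg
  rot[4] = gg$gjgd
  rot[5] = g$gjgdg
  rot[6] = $gjgdgg
Sorted (with $ < everything):
  sorted[0] = $gjgdgg  (last char: 'g')
  sorted[1] = dgg$gjg  (last char: 'g')
  sorted[2] = g$gjgdg  (last char: 'g')
  sorted[3] = gdgg$gj  (last char: 'j')
  sorted[4] = gg$gjgd  (last char: 'd')
  sorted[5] = gjgdgg$  (last char: '$')
  sorted[6] = jgdgg$g  (last char: 'g')
Last column: gggjd$g
Original string S is at sorted index 5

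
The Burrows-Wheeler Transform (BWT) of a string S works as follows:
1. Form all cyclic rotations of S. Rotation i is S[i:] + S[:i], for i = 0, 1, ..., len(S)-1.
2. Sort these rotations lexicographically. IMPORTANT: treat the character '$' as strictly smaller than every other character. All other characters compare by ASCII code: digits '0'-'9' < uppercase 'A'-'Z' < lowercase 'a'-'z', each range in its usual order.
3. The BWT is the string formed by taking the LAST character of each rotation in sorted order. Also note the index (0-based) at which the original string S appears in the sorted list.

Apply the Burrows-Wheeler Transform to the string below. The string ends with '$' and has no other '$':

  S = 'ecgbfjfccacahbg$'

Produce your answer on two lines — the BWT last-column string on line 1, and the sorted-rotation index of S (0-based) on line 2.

All 16 rotations (rotation i = S[i:]+S[:i]):
  rot[0] = ecgbfjfccacahbg$
  rot[1] = cgbfjfccacahbg$e
  rot[2] = gbfjfccacahbg$ec
  rot[3] = bfjfccacahbg$ecg
  rot[4] = fjfccacahbg$ecgb
  rot[5] = jfccacahbg$ecgbf
  rot[6] = fccacahbg$ecgbfj
  rot[7] = ccacahbg$ecgbfjf
  rot[8] = cacahbg$ecgbfjfc
  rot[9] = acahbg$ecgbfjfcc
  rot[10] = cahbg$ecgbfjfcca
  rot[11] = ahbg$ecgbfjfccac
  rot[12] = hbg$ecgbfjfccaca
  rot[13] = bg$ecgbfjfccacah
  rot[14] = g$ecgbfjfccacahb
  rot[15] = $ecgbfjfccacahbg
Sorted (with $ < everything):
  sorted[0] = $ecgbfjfccacahbg  (last char: 'g')
  sorted[1] = acahbg$ecgbfjfcc  (last char: 'c')
  sorted[2] = ahbg$ecgbfjfccac  (last char: 'c')
  sorted[3] = bfjfccacahbg$ecg  (last char: 'g')
  sorted[4] = bg$ecgbfjfccacah  (last char: 'h')
  sorted[5] = cacahbg$ecgbfjfc  (last char: 'c')
  sorted[6] = cahbg$ecgbfjfcca  (last char: 'a')
  sorted[7] = ccacahbg$ecgbfjf  (last char: 'f')
  sorted[8] = cgbfjfccacahbg$e  (last char: 'e')
  sorted[9] = ecgbfjfccacahbg$  (last char: '$')
  sorted[10] = fccacahbg$ecgbfj  (last char: 'j')
  sorted[11] = fjfccacahbg$ecgb  (last char: 'b')
  sorted[12] = g$ecgbfjfccacahb  (last char: 'b')
  sorted[13] = gbfjfccacahbg$ec  (last char: 'c')
  sorted[14] = hbg$ecgbfjfccaca  (last char: 'a')
  sorted[15] = jfccacahbg$ecgbf  (last char: 'f')
Last column: gccghcafe$jbbcaf
Original string S is at sorted index 9

Answer: gccghcafe$jbbcaf
9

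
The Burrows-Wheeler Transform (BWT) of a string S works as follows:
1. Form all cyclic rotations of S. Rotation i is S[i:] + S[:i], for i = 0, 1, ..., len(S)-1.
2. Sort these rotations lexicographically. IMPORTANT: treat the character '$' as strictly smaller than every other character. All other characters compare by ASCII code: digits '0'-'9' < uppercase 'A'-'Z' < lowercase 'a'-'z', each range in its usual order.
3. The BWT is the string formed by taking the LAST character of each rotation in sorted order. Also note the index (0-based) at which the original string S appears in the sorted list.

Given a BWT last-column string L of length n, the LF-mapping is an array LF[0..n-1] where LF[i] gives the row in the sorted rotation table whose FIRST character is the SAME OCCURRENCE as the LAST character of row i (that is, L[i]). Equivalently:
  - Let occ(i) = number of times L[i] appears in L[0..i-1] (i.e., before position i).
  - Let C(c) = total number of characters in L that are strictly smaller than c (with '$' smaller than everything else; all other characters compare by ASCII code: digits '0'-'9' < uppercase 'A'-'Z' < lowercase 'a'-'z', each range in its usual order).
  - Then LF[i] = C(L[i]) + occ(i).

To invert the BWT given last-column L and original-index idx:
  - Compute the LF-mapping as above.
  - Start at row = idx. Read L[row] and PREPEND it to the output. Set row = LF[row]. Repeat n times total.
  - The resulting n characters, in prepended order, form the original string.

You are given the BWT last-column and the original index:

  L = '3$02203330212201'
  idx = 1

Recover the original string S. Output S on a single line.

Answer: 001231320320223$

Derivation:
LF mapping: 12 0 1 7 8 2 13 14 15 3 9 5 10 11 4 6
Walk LF starting at row 1, prepending L[row]:
  step 1: row=1, L[1]='$', prepend. Next row=LF[1]=0
  step 2: row=0, L[0]='3', prepend. Next row=LF[0]=12
  step 3: row=12, L[12]='2', prepend. Next row=LF[12]=10
  step 4: row=10, L[10]='2', prepend. Next row=LF[10]=9
  step 5: row=9, L[9]='0', prepend. Next row=LF[9]=3
  step 6: row=3, L[3]='2', prepend. Next row=LF[3]=7
  step 7: row=7, L[7]='3', prepend. Next row=LF[7]=14
  step 8: row=14, L[14]='0', prepend. Next row=LF[14]=4
  step 9: row=4, L[4]='2', prepend. Next row=LF[4]=8
  step 10: row=8, L[8]='3', prepend. Next row=LF[8]=15
  step 11: row=15, L[15]='1', prepend. Next row=LF[15]=6
  step 12: row=6, L[6]='3', prepend. Next row=LF[6]=13
  step 13: row=13, L[13]='2', prepend. Next row=LF[13]=11
  step 14: row=11, L[11]='1', prepend. Next row=LF[11]=5
  step 15: row=5, L[5]='0', prepend. Next row=LF[5]=2
  step 16: row=2, L[2]='0', prepend. Next row=LF[2]=1
Reversed output: 001231320320223$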